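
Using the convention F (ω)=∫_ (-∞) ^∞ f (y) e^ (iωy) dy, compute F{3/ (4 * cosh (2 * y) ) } 3 * pi/ (8 * cosh (pi * ω/4) ) 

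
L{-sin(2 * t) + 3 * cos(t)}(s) 3 * s/(s^2 + 1) - 2/(s^2 + 4)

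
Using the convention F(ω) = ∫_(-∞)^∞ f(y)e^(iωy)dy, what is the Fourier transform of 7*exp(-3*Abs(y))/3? 14/(ω^2 + 9)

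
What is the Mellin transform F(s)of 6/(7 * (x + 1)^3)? 3 * pi * (s - 2) * (s - 1)/(7 * sin(pi * s))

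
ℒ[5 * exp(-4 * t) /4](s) 5/(4 * (s + 4) ) 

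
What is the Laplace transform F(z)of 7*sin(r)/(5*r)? 7*atan(1/z)/5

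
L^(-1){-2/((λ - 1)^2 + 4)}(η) -exp(η) * sin(2 * η)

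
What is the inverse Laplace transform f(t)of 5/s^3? 5*t^2/2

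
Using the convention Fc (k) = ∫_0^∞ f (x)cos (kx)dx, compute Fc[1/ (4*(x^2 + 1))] pi*exp (-k)/8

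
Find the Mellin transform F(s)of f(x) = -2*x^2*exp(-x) -2*gamma(s + 2)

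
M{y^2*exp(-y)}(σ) gamma(σ+2)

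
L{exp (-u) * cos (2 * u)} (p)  (p+1)/ ( (p+1)^2+4)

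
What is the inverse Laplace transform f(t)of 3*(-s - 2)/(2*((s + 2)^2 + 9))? -3*exp(-2*t)*cos(3*t)/2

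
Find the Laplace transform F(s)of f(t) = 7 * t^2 14/s^3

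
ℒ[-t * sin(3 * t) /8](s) -3 * s/(4 * (s^2 + 9) ^2) 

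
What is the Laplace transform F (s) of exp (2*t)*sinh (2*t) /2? 1/ (s*(s - 4) ) 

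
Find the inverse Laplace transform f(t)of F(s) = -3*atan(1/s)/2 -3*sin(t)/(2*t)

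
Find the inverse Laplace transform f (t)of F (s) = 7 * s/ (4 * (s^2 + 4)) 7 * cos (2 * t)/4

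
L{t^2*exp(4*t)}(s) 2/(s - 4)^3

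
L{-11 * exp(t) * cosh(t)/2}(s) 11 * (1 - s)/(2 * s * (s - 2))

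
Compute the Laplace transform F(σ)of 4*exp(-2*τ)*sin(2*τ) 8/((σ + 2)^2 + 4)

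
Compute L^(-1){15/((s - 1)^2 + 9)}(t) 5*exp(t)*sin(3*t)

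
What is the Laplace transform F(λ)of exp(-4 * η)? 1/(λ + 4)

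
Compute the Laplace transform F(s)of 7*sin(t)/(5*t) 7*atan(1/s)/5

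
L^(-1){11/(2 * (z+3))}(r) 11 * exp(-3 * r)/2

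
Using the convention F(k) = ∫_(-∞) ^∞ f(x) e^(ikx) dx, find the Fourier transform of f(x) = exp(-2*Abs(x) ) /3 4/(3*(k^2 + 4) ) 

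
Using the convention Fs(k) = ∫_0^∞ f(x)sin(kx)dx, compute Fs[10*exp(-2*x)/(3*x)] 10*atan(k/2)/3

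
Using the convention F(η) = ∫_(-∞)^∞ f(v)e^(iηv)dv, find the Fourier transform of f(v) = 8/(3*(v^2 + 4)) 4*pi*exp(-2*Abs(η))/3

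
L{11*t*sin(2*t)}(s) 44*s/(s^2 + 4)^2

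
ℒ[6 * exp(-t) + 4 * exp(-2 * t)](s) 6/(s + 1) + 4/(s + 2)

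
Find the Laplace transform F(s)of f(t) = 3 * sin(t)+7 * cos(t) 7 * s/(s^2+1)+3/(s^2+1)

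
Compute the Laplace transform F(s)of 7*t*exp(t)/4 7/(4*(s - 1)^2)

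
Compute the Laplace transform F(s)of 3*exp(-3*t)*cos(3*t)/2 3*(s+3)/(2*((s+3)^2+9))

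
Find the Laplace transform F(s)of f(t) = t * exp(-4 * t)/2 1/(2 * (s + 4)^2)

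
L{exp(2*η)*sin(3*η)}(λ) 3/((λ - 2)^2+9)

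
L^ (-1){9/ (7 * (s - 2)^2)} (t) 9 * t * exp (2 * t)/7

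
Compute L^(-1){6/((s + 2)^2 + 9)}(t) 2*exp(-2*t)*sin(3*t)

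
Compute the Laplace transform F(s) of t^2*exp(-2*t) 2/(s + 2) ^3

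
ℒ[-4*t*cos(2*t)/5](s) 4*(4 - s^2)/(5*(s^2 + 4)^2)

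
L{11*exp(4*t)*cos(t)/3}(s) 11*(s - 4)/(3*((s - 4)^2 + 1))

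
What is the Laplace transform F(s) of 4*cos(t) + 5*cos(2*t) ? 5*s/(s^2 + 4) + 4*s/(s^2 + 1) 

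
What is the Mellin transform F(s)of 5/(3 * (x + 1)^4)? 5 * gamma(s) * gamma(4 - s)/18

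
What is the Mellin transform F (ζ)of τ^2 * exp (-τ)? gamma (ζ + 2)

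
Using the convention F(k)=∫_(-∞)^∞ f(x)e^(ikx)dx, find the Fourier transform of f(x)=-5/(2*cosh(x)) -5*pi/(2*cosh(pi*k/2))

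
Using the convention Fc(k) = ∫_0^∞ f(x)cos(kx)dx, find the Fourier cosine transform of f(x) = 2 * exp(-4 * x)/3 8/(3 * (k^2 + 16))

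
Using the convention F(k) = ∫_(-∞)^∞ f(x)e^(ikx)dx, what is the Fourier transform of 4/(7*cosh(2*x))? 2*pi/(7*cosh(pi*k/4))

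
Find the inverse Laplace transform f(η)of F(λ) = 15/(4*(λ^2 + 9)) 5*sin(3*η)/4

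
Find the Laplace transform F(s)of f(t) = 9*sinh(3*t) 27/(s^2 - 9)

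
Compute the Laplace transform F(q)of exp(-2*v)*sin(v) 1/((q + 2)^2 + 1)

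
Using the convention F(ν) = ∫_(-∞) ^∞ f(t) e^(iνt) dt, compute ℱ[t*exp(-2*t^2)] sqrt(2)*I*sqrt(pi)*ν*exp(-ν^2/8) /8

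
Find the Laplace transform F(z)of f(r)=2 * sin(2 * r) 4/(z^2 + 4)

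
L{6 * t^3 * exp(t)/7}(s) 36/(7 * (s - 1)^4)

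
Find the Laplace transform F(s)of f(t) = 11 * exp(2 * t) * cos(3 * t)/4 11 * (s - 2)/(4 * ((s - 2)^2 + 9))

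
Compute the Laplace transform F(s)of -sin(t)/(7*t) -atan(1/s)/7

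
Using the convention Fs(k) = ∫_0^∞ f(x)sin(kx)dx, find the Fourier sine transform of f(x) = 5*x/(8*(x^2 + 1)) 5*pi*exp(-k)/16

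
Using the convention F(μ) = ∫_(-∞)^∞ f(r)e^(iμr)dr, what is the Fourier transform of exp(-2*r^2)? sqrt(2)*sqrt(pi)*exp(-μ^2/8)/2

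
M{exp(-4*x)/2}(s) gamma(s)/(2*2^(2*s))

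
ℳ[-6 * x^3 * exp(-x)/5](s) -6 * gamma(s + 3)/5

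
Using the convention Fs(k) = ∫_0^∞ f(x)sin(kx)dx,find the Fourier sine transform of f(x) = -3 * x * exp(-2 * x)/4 -3 * k/(k^2 + 4)^2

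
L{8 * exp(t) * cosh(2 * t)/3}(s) 8 * (s - 1)/(3 * ((s - 1)^2 - 4))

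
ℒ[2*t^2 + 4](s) 4/s + 4/s^3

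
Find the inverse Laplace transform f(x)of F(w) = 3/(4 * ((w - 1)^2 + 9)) exp(x) * sin(3 * x)/4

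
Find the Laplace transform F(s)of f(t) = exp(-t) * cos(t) (s + 1)/((s + 1)^2 + 1)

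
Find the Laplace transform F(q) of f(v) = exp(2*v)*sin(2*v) 2/((q - 2) ^2 + 4) 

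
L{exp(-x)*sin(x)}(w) 1/((w + 1)^2 + 1)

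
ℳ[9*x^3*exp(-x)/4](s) 9*gamma(s+3)/4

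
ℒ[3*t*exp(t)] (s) 3/(s - 1)^2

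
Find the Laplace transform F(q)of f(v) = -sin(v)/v -atan(1/q)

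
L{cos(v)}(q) q/(q^2 + 1)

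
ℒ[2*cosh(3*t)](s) 2*s/(s^2 - 9)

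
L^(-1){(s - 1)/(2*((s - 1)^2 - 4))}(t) exp(t)*cosh(2*t)/2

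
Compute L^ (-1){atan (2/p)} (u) sin (2 * u)/u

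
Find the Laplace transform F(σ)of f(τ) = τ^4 24/σ^5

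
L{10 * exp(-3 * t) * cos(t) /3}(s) 10 * (s + 3) /(3 * ((s + 3) ^2 + 1) ) 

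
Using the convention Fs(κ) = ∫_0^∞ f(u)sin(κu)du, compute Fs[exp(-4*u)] κ/(κ^2 + 16)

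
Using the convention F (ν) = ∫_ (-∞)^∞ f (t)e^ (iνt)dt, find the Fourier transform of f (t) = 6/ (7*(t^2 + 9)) 2*pi*exp (-3*Abs (ν))/7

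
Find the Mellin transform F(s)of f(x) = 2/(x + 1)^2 -2 * pi * (s - 1)/sin(pi * s)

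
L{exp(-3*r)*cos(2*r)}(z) (z + 3)/((z + 3)^2 + 4)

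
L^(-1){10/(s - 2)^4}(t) 5*t^3*exp(2*t)/3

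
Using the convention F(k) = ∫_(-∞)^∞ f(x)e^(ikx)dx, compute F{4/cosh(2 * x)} 2 * pi/cosh(pi * k/4)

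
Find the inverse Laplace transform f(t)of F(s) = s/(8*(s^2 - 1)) cosh(t)/8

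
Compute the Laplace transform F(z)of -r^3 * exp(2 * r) -6/(z - 2)^4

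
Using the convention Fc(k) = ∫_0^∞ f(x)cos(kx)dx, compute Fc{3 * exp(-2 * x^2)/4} 3 * sqrt(2) * sqrt(pi) * exp(-k^2/8)/16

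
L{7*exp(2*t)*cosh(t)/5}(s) 7*(s - 2)/(5*((s - 2)^2 - 1))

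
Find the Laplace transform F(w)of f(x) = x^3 6/w^4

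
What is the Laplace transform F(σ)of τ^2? 2/σ^3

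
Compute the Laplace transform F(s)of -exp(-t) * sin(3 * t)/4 -3/(4 * (s+1)^2+36)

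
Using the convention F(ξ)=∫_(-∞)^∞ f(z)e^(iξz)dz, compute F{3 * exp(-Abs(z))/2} 3/(ξ^2 + 1)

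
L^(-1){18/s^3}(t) 9*t^2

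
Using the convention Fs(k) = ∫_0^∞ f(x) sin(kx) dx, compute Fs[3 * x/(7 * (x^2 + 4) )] 3 * pi * exp(-2 * k) /14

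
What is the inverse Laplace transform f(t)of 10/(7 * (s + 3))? 10 * exp(-3 * t)/7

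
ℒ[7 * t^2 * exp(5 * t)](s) 14/(s - 5)^3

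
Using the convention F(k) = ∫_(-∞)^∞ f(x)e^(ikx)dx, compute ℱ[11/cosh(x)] 11*pi/cosh(pi*k/2)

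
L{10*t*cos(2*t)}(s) 10*(s^2 - 4)/(s^2 + 4)^2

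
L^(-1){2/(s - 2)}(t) 2 * exp(2 * t)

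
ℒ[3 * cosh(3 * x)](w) 3 * w/(w^2 - 9)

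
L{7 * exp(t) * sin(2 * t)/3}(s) 14/(3 * ((s - 1)^2 + 4))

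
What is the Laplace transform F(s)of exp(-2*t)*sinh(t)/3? 1/(3*((s + 2)^2 - 1))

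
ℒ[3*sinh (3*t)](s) 9/ (s^2 - 9)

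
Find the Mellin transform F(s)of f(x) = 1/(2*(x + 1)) pi*csc(pi*s)/2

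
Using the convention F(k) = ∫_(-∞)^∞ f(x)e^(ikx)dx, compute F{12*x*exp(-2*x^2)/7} 3*sqrt(2)*I*sqrt(pi)*k*exp(-k^2/8)/14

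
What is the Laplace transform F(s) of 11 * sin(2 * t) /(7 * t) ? 11 * atan(2/s) /7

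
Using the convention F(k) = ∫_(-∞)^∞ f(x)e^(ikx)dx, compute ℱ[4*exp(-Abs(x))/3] 8/(3*(k^2 + 1))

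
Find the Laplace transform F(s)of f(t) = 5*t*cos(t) 5*(s^2-1)/(s^2+1)^2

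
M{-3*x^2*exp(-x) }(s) -3*gamma(s + 2) 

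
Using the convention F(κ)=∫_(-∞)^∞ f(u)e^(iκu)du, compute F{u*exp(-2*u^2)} sqrt(2)*I*sqrt(pi)*κ*exp(-κ^2/8)/8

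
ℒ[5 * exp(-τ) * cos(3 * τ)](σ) 5 * (σ + 1)/((σ + 1)^2 + 9)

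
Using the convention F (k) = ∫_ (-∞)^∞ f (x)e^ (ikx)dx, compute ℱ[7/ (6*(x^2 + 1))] 7*pi*exp (-Abs (k))/6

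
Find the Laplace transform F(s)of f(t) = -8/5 -8/(5*s)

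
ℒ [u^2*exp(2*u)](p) 2/(p - 2)^3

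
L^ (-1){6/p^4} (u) u^3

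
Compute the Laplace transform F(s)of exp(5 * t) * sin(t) 1/((s - 5)^2 + 1)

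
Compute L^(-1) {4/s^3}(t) 2*t^2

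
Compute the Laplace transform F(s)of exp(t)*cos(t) (s - 1)/((s - 1)^2 + 1)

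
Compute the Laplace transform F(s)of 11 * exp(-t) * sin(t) 11/((s+1)^2+1)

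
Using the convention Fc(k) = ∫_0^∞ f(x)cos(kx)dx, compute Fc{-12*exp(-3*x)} -36/(k^2 + 9)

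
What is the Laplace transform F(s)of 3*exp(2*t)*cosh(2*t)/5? 3*(s - 2)/(5*s*(s - 4))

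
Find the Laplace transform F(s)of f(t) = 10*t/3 10/(3*s^2)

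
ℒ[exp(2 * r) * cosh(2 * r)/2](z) (z - 2)/(2 * z * (z - 4))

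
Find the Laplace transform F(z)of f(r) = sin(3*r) 3/(z^2 + 9)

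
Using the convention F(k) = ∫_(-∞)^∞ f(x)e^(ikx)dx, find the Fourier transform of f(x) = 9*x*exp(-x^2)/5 9*I*sqrt(pi)*k*exp(-k^2/4)/10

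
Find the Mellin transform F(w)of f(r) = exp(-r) gamma(w)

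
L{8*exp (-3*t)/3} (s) 8/ (3*(s+3))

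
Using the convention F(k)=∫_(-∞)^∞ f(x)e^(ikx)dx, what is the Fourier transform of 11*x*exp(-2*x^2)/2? 11*sqrt(2)*I*sqrt(pi)*k*exp(-k^2/8)/16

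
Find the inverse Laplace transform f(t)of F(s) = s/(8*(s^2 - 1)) cosh(t)/8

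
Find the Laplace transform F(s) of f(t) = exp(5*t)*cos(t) (s - 5) /((s - 5) ^2 + 1) 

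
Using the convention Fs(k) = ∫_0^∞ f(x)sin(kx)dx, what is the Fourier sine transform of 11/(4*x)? 11*pi/8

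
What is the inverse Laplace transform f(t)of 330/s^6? 11 * t^5/4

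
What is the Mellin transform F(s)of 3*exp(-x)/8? 3*gamma(s)/8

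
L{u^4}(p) 24/p^5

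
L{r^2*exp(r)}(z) 2/(z - 1)^3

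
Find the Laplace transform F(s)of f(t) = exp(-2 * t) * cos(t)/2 (s+2)/(2 * ((s+2)^2+1))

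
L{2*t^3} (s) 12/s^4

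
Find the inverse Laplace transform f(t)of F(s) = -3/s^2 -3*t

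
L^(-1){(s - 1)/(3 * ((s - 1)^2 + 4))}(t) exp(t) * cos(2 * t)/3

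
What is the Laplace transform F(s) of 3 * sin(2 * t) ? 6/(s^2+4) 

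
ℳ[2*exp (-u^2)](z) gamma (z/2)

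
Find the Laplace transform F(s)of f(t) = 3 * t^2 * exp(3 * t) 6/(s - 3)^3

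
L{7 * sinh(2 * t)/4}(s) 7/(2 * (s^2 - 4))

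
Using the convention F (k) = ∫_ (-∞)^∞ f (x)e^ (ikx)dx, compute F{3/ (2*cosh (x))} 3*pi/ (2*cosh (pi*k/2))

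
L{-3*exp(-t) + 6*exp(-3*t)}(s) 6/(s + 3) - 3/(s + 1)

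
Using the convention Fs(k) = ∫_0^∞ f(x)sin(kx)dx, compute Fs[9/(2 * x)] 9 * pi/4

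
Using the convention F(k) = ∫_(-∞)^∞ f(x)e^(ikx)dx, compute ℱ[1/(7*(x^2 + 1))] pi*exp(-Abs(k))/7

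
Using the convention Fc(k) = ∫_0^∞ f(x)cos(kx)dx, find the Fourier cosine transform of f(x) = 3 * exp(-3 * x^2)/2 sqrt(3) * sqrt(pi) * exp(-k^2/12)/4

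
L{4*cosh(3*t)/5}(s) 4*s/(5*(s^2-9))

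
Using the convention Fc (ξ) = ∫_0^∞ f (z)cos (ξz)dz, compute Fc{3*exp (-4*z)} 12/ (ξ^2 + 16)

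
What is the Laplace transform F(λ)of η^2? 2/λ^3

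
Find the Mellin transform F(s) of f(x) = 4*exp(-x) 4*gamma(s) 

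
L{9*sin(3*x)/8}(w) 27/(8*(w^2 + 9))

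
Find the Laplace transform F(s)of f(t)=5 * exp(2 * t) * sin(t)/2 5/(2 * ((s - 2)^2 + 1))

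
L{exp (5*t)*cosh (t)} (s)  (s - 5)/ ( (s - 5)^2-1)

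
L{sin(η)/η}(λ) atan(1/λ)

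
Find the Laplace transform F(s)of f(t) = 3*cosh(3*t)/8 3*s/(8*(s^2 - 9))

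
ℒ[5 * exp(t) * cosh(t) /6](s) 5 * (s - 1) /(6 * s * (s - 2) ) 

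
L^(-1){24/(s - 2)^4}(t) 4*t^3*exp(2*t)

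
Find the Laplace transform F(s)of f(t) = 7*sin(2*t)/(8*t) 7*atan(2/s)/8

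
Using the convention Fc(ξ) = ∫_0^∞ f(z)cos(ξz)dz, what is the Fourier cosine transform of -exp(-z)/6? -1/(6 * ξ^2 + 6)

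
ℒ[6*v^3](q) 36/q^4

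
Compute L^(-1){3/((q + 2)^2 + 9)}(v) exp(-2*v)*sin(3*v)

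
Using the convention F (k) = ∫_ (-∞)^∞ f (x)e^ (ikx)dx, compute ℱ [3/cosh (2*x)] 3*pi/ (2*cosh (pi*k/4))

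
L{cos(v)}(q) q/(q^2+1)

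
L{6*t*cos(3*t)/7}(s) 6*(s^2 - 9)/(7*(s^2 + 9)^2)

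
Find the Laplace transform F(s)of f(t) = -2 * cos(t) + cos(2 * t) s/(s^2 + 4) - 2 * s/(s^2 + 1)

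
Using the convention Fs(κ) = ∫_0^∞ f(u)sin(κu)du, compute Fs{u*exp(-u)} 2*κ/(κ^2 + 1)^2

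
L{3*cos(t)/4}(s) 3*s/(4*(s^2 + 1))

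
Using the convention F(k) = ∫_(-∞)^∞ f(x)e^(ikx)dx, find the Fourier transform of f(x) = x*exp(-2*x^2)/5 sqrt(2)*I*sqrt(pi)*k*exp(-k^2/8)/40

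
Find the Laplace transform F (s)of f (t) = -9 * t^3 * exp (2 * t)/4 -27/ (2 * (s - 2)^4)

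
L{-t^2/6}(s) -1/(3*s^3)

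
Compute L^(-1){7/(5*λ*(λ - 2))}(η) 7*exp(η)*sinh(η)/5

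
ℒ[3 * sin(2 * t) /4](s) 3/(2 * (s^2 + 4) ) 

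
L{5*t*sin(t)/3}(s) 10*s/(3*(s^2 + 1)^2)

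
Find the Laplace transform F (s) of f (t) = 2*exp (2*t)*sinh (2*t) 4/ (s*(s - 4) ) 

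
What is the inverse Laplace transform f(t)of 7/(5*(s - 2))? 7*exp(2*t)/5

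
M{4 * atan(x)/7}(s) -2 * pi * sec(pi * s/2)/(7 * s)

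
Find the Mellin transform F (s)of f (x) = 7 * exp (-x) 7 * gamma (s)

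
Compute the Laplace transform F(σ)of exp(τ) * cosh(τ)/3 (σ - 1)/(3 * σ * (σ - 2))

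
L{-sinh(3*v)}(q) -3/(q^2 - 9)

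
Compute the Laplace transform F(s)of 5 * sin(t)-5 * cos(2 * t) 5/(s^2 + 1)-5 * s/(s^2 + 4)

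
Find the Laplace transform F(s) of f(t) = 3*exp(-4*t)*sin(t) 3/((s + 4) ^2 + 1) 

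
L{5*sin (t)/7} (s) 5/ (7*(s^2 + 1))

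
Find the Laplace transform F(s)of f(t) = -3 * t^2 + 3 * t 3/s^2-6/s^3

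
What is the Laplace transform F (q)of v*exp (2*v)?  (q - 2)^ (-2)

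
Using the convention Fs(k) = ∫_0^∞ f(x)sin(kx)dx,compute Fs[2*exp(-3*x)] 2*k/(k^2 + 9)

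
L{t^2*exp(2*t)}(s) 2/(s - 2)^3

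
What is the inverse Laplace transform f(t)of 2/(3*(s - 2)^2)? 2*t*exp(2*t)/3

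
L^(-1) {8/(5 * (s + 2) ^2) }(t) 8 * t * exp(-2 * t) /5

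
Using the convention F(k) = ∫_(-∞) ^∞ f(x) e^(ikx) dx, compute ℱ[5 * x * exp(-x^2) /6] 5 * I * sqrt(pi) * k * exp(-k^2/4) /12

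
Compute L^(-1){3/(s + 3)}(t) 3 * exp(-3 * t)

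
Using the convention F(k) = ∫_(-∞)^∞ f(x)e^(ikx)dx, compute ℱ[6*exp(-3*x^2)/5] 2*sqrt(3)*sqrt(pi)*exp(-k^2/12)/5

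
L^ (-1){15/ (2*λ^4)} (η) 5*η^3/4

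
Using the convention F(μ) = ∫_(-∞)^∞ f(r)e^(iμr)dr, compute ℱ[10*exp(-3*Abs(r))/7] 60/(7*(μ^2 + 9))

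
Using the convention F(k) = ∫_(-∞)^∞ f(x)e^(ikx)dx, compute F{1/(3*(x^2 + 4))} pi*exp(-2*Abs(k))/6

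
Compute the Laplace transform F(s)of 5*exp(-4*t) 5/(s+4)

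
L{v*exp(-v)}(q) (q + 1)^(-2)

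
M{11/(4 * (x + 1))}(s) 11 * pi * csc(pi * s)/4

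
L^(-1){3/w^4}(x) x^3/2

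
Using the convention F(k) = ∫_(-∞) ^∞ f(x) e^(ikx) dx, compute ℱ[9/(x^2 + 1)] 9*pi*exp(-Abs(k) ) 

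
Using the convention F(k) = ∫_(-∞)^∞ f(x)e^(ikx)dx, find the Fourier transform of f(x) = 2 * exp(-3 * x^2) 2 * sqrt(3) * sqrt(pi) * exp(-k^2/12)/3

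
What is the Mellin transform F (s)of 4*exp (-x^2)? 2*gamma (s/2)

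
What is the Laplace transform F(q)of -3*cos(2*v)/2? -3*q/(2*q^2 + 8)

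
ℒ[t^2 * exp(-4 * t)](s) 2/(s + 4)^3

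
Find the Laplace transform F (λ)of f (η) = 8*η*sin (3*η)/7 48*λ/ (7*(λ^2 + 9)^2)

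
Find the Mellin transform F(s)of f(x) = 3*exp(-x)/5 3*gamma(s)/5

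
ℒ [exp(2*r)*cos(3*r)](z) (z - 2)/((z - 2)^2 + 9)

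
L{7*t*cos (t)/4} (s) 7*(s^2 - 1)/ (4*(s^2 + 1)^2)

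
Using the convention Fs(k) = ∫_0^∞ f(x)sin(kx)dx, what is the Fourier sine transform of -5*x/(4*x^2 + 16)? -5*pi*exp(-2*k)/8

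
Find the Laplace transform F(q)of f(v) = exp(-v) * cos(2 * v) (q+1)/((q+1)^2+4)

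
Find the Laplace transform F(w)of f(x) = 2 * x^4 48/w^5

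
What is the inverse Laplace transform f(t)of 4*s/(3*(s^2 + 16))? 4*cos(4*t)/3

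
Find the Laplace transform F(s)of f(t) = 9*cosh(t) 9*s/(s^2 - 1)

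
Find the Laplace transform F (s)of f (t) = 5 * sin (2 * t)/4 5/ (2 * (s^2 + 4))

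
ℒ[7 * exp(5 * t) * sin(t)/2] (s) 7/(2 * ((s - 5)^2 + 1))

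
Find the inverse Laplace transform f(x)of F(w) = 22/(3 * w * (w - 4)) 11 * exp(2 * x) * sinh(2 * x)/3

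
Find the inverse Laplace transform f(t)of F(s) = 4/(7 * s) 4/7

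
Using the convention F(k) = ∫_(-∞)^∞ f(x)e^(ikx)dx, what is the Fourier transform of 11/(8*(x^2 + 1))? 11*pi*exp(-Abs(k))/8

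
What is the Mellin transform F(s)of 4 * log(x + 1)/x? -4 * pi * csc(pi * s)/(s - 1)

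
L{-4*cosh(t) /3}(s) -4*s/(3*s^2 - 3) 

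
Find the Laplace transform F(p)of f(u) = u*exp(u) (p - 1)^(-2)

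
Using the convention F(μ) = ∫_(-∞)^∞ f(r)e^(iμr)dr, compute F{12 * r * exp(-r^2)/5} 6 * I * sqrt(pi) * μ * exp(-μ^2/4)/5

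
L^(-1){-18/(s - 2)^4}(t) -3*t^3*exp(2*t)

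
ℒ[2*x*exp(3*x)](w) 2/(w - 3)^2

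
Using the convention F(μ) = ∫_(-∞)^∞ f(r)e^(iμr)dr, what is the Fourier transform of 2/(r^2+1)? 2 * pi * exp(-Abs(μ))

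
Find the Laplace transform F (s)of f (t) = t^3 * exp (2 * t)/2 3/ (s - 2)^4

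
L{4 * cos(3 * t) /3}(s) 4 * s/(3 * (s^2 + 9) ) 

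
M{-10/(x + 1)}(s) -10 * pi * csc(pi * s)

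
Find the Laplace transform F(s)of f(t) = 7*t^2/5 14/(5*s^3)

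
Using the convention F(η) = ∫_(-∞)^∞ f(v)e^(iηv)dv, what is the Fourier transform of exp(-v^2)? sqrt(pi) * exp(-η^2/4)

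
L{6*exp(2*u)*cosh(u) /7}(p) 6*(p - 2) /(7*((p - 2) ^2 - 1) ) 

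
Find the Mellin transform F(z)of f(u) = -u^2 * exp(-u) -gamma(z + 2)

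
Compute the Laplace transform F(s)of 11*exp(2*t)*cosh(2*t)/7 11*(s - 2)/(7*s*(s - 4))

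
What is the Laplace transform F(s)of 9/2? 9/(2*s)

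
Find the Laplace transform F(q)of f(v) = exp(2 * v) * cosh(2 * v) (q - 2)/(q * (q - 4))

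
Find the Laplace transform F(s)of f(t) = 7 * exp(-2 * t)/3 7/(3 * (s+2))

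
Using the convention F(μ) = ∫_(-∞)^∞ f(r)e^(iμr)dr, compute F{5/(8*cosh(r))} 5*pi/(8*cosh(pi*μ/2))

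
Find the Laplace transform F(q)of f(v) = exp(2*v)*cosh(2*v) (q - 2)/(q*(q - 4))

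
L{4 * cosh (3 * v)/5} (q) 4 * q/ (5 * (q^2 - 9))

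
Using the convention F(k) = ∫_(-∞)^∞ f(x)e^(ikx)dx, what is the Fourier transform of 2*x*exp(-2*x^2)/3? sqrt(2)*I*sqrt(pi)*k*exp(-k^2/8)/12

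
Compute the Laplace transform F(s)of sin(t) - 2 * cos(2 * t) 1/(s^2 + 1) - 2 * s/(s^2 + 4)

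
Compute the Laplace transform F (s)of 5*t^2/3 10/ (3*s^3)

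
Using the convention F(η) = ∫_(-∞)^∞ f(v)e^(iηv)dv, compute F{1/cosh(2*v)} pi/(2*cosh(pi*η/4))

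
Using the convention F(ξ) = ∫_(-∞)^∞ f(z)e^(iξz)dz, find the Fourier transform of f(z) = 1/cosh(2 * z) pi/(2 * cosh(pi * ξ/4))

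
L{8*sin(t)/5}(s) 8/(5*(s^2 + 1))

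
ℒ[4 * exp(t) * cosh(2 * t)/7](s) 4 * (s - 1)/(7 * ((s - 1)^2 - 4))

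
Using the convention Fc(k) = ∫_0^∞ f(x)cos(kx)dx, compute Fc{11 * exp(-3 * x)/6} 11/(2 * (k^2 + 9))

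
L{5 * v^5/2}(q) 300/q^6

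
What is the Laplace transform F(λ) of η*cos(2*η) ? (λ^2 - 4) /(λ^2 + 4) ^2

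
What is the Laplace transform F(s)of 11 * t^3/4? 33/(2 * s^4)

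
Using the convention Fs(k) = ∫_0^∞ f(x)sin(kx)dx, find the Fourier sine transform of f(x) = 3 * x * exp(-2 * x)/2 6 * k/(k^2 + 4)^2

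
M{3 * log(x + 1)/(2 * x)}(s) -3 * pi * csc(pi * s)/(2 * s - 2)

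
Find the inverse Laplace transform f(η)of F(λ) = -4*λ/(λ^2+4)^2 -η*sin(2*η)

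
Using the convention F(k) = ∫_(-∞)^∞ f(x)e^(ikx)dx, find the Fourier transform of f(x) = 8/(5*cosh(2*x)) 4*pi/(5*cosh(pi*k/4))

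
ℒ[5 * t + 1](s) 5/s^2 + 1/s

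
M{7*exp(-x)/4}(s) 7*gamma(s)/4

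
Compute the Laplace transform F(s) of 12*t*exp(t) 12/(s - 1) ^2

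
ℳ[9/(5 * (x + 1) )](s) 9 * pi * csc(pi * s) /5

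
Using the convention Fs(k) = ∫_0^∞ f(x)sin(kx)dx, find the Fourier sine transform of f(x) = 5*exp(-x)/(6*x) 5*atan(k)/6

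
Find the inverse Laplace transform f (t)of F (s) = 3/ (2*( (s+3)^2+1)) 3*exp (-3*t)*sin (t)/2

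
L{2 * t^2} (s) 4/s^3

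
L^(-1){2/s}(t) 2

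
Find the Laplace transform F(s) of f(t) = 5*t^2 10/s^3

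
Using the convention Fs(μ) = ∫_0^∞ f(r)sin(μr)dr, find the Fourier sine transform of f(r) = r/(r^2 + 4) pi * exp(-2 * μ)/2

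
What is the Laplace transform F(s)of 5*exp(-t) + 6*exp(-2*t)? 6/(s + 2) + 5/(s + 1)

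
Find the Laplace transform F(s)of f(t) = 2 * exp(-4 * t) 2/(s + 4)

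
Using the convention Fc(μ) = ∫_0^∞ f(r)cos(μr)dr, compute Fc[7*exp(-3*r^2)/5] 7*sqrt(3)*sqrt(pi)*exp(-μ^2/12)/30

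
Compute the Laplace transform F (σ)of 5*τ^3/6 5/σ^4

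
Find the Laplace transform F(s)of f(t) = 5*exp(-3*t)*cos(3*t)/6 5*(s + 3)/(6*((s + 3)^2 + 9))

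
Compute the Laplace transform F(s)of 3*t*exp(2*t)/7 3/(7*(s - 2)^2)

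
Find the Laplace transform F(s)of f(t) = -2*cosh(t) -2*s/(s^2 - 1)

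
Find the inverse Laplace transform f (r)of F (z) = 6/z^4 r^3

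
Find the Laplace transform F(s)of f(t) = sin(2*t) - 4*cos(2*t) 2/(s^2 + 4) - 4*s/(s^2 + 4)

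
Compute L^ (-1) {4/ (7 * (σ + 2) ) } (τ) 4 * exp (-2 * τ) /7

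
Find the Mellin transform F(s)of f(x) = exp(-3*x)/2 gamma(s)/(2*3^s)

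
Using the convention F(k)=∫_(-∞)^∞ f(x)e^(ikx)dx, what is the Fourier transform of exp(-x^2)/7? sqrt(pi)*exp(-k^2/4)/7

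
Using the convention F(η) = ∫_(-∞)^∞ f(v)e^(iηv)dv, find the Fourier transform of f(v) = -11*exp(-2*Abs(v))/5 -44/(5*η^2 + 20)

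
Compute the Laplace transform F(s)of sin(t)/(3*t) atan(1/s)/3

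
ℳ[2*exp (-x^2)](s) gamma (s/2)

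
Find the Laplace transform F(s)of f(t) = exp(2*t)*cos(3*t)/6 (s - 2)/(6*((s - 2)^2 + 9))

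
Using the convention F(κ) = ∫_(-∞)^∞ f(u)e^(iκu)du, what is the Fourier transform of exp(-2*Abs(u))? 4/(κ^2+4)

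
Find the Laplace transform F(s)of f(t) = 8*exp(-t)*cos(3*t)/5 8*(s + 1)/(5*((s + 1)^2 + 9))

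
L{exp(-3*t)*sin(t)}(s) 1/((s + 3)^2 + 1)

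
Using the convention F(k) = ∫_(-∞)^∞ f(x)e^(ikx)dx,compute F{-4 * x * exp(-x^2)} -2 * I * sqrt(pi) * k * exp(-k^2/4)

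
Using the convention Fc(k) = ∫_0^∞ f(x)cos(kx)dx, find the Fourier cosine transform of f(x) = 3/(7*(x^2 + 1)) 3*pi*exp(-k)/14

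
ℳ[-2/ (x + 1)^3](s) -pi*(s - 2)*(s - 1)/sin (pi*s)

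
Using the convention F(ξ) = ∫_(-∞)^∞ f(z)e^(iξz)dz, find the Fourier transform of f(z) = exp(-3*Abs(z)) 6/(ξ^2 + 9)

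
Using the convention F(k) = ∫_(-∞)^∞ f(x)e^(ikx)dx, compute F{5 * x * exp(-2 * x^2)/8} 5 * sqrt(2) * I * sqrt(pi) * k * exp(-k^2/8)/64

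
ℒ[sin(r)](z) 1/(z^2+1)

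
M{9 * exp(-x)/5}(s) 9 * gamma(s)/5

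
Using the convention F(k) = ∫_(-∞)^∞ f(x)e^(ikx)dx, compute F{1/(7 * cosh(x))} pi/(7 * cosh(pi * k/2))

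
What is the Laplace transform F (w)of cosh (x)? w/ (w^2-1)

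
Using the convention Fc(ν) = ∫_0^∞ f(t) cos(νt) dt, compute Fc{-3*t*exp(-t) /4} 3*(ν^2 - 1) /(4*(ν^2 + 1) ^2) 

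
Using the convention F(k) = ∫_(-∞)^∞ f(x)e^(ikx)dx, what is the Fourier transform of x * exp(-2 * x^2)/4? sqrt(2) * I * sqrt(pi) * k * exp(-k^2/8)/32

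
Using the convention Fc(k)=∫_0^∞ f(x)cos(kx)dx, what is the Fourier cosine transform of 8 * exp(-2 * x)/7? 16/(7 * (k^2 + 4))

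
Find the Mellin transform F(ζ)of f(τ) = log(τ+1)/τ -pi*csc(pi*ζ)/(ζ - 1)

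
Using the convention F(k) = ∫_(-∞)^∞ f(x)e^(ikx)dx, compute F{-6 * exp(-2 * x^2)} -3 * sqrt(2) * sqrt(pi) * exp(-k^2/8)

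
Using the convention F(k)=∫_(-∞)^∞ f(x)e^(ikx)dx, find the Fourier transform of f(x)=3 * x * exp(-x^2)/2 3 * I * sqrt(pi) * k * exp(-k^2/4)/4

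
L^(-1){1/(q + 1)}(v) exp(-v)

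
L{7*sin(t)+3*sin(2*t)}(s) 7/(s^2+1)+6/(s^2+4)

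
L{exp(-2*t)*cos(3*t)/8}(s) (s + 2)/(8*((s + 2)^2 + 9))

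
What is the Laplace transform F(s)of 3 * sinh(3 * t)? 9/(s^2-9)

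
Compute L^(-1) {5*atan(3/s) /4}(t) 5*sin(3*t) /(4*t) 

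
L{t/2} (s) 1/ (2*s^2)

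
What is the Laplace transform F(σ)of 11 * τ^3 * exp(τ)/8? 33/(4 * (σ - 1)^4)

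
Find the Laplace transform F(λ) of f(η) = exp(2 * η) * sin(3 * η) 3/((λ - 2) ^2 + 9) 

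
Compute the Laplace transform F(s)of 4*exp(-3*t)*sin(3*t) 12/((s + 3)^2 + 9)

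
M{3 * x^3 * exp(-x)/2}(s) 3 * gamma(s + 3)/2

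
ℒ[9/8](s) 9/(8*s)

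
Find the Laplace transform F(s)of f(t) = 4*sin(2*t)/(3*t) 4*atan(2/s)/3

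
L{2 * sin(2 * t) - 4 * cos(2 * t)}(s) 4/(s^2+4) - 4 * s/(s^2+4)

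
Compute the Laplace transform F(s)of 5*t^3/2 15/s^4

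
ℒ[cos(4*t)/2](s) s/(2*(s^2 + 16))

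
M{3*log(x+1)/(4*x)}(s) -3*pi*csc(pi*s)/(4*s - 4)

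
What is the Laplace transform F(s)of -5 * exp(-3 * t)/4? -5/(4 * s + 12)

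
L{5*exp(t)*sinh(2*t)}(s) 10/((s - 1)^2 - 4)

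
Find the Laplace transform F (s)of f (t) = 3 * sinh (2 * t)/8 3/ (4 * (s^2-4))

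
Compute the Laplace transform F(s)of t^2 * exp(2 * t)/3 2/(3 * (s - 2)^3)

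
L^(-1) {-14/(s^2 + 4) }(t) -7*sin(2*t) 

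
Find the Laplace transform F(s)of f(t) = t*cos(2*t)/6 (s^2 - 4)/(6*(s^2+4)^2)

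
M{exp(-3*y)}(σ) gamma(σ)/3^σ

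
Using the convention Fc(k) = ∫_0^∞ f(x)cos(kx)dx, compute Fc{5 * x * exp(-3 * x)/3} 5 * (9 - k^2)/(3 * (k^2 + 9)^2)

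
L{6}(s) 6/s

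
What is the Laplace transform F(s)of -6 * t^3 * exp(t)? -36/(s - 1)^4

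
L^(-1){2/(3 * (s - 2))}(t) 2 * exp(2 * t)/3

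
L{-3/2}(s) -3/(2*s)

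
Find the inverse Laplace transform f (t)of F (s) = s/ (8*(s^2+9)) cos (3*t)/8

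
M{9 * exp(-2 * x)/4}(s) 9 * gamma(s)/(4 * 2^s)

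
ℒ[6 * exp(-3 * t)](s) 6/(s + 3)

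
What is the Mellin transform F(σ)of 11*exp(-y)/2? 11*gamma(σ)/2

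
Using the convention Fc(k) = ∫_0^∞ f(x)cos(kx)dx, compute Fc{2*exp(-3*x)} 6/(k^2 + 9)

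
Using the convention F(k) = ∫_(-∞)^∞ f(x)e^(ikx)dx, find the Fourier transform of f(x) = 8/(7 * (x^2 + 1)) 8 * pi * exp(-Abs(k))/7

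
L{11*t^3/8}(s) 33/(4*s^4)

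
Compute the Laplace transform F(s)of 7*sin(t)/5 7/(5*(s^2 + 1))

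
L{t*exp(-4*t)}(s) (s + 4)^(-2)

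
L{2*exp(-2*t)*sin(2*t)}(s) 4/((s + 2)^2 + 4)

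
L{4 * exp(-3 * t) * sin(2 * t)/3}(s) 8/(3 * ((s + 3)^2 + 4))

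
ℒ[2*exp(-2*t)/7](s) 2/(7*(s + 2))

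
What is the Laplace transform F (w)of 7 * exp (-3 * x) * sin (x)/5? 7/ (5 * ( (w + 3)^2 + 1))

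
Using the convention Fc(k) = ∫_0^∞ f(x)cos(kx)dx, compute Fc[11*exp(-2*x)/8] 11/(4*(k^2 + 4))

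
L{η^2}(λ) 2/λ^3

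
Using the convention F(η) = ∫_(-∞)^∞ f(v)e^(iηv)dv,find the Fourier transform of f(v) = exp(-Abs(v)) 2/(η^2 + 1)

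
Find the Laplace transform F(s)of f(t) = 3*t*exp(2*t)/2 3/(2*(s - 2)^2)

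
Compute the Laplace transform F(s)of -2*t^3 -12/s^4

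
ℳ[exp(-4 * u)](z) gamma(z)/4^z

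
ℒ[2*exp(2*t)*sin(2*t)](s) 4/((s - 2)^2 + 4)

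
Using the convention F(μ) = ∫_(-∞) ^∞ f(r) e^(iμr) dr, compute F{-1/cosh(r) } -pi/cosh(pi * μ/2) 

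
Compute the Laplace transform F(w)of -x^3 -6/w^4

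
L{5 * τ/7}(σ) 5/(7 * σ^2)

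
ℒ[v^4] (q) 24/q^5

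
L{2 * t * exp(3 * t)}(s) 2/(s - 3)^2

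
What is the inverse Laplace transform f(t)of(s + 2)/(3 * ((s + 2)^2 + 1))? exp(-2 * t) * cos(t)/3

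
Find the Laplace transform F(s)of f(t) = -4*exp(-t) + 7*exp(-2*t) 7/(s + 2)-4/(s + 1)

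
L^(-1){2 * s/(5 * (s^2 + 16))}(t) 2 * cos(4 * t)/5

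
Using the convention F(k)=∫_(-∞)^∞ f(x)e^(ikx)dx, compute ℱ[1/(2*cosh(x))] pi/(2*cosh(pi*k/2))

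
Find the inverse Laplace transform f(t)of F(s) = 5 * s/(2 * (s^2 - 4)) 5 * cosh(2 * t)/2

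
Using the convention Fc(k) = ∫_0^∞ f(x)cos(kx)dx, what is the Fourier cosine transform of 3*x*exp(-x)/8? 3*(1 - k^2)/(8*(k^2 + 1)^2)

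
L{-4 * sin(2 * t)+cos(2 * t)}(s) s/(s^2+4) - 8/(s^2+4)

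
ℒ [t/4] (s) 1/(4*s^2)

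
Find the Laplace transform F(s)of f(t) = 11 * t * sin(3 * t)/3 22 * s/(s^2 + 9)^2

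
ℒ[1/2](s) 1/(2*s)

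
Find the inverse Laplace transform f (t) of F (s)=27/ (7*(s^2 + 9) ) 9*sin (3*t) /7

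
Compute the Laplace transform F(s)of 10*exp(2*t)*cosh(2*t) 10*(s - 2)/(s*(s - 4))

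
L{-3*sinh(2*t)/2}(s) -3/(s^2 - 4)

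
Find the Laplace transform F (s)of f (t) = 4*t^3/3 8/s^4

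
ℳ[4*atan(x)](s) -2*pi*sec(pi*s/2)/s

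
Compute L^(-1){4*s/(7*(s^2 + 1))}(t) 4*cos(t)/7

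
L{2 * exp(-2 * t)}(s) 2/(s + 2)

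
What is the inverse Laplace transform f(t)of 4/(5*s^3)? 2*t^2/5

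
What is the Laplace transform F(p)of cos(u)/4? p/(4*(p^2 + 1))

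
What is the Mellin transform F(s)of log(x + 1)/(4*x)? -pi*csc(pi*s)/(4*s - 4)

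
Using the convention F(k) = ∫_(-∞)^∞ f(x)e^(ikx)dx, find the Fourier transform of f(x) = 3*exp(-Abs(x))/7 6/(7*(k^2 + 1))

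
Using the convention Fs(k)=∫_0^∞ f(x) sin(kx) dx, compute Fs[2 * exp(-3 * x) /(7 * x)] 2 * atan(k/3) /7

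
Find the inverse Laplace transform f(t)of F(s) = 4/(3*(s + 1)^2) 4*t*exp(-t)/3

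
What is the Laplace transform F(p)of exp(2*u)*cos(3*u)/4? (p - 2)/(4*((p - 2)^2 + 9))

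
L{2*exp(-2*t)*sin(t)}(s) 2/((s + 2)^2 + 1)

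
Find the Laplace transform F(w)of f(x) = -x -1/w^2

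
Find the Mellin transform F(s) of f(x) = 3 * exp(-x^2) 3 * gamma(s/2) /2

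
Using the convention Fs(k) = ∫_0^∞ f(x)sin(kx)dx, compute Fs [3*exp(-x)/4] 3*k/(4*(k^2 + 1))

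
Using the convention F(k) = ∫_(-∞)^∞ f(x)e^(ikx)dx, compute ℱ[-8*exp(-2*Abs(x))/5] -32/(5*k^2+20)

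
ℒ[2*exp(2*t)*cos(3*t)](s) 2*(s - 2)/((s - 2)^2 + 9)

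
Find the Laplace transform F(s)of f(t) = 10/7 10/(7 * s)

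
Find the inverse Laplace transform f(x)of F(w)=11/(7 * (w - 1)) 11 * exp(x)/7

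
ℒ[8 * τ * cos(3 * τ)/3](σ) 8 * (σ^2 - 9)/(3 * (σ^2+9)^2)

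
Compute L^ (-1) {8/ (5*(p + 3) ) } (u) 8*exp (-3*u) /5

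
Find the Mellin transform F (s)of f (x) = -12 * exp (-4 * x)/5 -12 * gamma (s)/ (5 * 2^ (2 * s))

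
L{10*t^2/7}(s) 20/(7*s^3)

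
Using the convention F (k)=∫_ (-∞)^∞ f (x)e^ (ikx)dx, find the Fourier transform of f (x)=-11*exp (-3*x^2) -11*sqrt (3)*sqrt (pi)*exp (-k^2/12)/3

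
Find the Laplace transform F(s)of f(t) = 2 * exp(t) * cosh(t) 2 * (s - 1)/(s * (s - 2))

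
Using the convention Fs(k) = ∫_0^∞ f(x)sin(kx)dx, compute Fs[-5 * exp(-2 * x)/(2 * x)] -5 * atan(k/2)/2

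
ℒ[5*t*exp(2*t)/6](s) 5/(6*(s - 2)^2)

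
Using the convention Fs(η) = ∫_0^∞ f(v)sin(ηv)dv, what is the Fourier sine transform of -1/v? -pi/2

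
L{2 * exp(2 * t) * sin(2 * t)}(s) 4/((s - 2)^2 + 4)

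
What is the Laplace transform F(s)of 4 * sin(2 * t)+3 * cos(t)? 8/(s^2+4)+3 * s/(s^2+1)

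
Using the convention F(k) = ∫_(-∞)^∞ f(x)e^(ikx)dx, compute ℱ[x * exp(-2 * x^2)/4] sqrt(2) * I * sqrt(pi) * k * exp(-k^2/8)/32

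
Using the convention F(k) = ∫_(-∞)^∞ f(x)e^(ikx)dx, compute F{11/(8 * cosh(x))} 11 * pi/(8 * cosh(pi * k/2))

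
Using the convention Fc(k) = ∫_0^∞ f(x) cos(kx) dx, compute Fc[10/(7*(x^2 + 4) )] 5*pi*exp(-2*k) /14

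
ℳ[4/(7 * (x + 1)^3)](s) 2 * pi * (s - 2) * (s - 1)/(7 * sin(pi * s))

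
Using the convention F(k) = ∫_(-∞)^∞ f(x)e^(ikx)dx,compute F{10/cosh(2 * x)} 5 * pi/cosh(pi * k/4)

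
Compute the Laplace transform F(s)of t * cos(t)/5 (s^2 - 1)/(5 * (s^2 + 1)^2)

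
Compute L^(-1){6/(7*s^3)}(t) 3*t^2/7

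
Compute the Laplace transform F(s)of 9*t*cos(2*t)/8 9*(s^2 - 4)/(8*(s^2 + 4)^2)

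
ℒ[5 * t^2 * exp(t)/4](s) 5/(2 * (s - 1)^3)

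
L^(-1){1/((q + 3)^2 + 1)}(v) exp(-3 * v) * sin(v)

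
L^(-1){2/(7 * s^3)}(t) t^2/7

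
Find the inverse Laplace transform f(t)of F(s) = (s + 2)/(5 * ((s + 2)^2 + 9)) exp(-2 * t) * cos(3 * t)/5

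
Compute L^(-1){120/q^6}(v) v^5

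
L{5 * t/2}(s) 5/(2 * s^2)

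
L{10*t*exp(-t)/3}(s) 10/(3*(s + 1)^2)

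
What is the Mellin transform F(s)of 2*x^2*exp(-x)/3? 2*gamma(s + 2)/3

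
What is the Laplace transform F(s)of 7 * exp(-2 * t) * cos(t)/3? 7 * (s + 2)/(3 * ((s + 2)^2 + 1))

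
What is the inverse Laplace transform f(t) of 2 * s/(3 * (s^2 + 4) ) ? 2 * cos(2 * t) /3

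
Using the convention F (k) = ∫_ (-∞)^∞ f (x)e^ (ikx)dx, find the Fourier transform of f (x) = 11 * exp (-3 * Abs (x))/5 66/ (5 * (k^2 + 9))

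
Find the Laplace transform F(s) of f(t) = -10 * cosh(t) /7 -10 * s/(7 * s^2-7) 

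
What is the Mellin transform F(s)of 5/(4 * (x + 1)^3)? 5 * pi * (s - 2) * (s - 1)/(8 * sin(pi * s))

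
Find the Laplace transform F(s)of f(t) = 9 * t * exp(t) 9/(s - 1)^2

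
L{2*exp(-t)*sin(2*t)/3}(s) 4/(3*((s + 1)^2 + 4))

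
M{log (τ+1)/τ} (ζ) -pi * csc (pi * ζ)/ (ζ - 1)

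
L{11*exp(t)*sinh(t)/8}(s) 11/(8*s*(s - 2))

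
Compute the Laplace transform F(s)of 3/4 3/(4*s)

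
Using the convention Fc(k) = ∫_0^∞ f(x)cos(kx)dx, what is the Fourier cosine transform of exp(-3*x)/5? 3/(5*(k^2 + 9))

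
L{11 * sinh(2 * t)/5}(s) 22/(5 * (s^2 - 4))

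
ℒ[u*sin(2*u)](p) 4*p/(p^2 + 4)^2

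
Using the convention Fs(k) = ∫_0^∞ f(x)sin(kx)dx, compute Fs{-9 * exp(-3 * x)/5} -9 * k/(5 * k^2 + 45)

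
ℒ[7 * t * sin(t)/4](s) 7 * s/(2 * (s^2 + 1)^2)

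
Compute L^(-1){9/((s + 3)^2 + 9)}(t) 3 * exp(-3 * t) * sin(3 * t)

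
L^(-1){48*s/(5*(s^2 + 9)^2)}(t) 8*t*sin(3*t)/5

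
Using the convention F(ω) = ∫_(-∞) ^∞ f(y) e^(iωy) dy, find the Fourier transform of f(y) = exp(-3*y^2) sqrt(3)*sqrt(pi)*exp(-ω^2/12) /3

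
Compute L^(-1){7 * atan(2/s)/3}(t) 7 * sin(2 * t)/(3 * t)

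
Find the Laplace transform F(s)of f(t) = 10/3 10/(3*s)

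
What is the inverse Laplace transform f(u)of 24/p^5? u^4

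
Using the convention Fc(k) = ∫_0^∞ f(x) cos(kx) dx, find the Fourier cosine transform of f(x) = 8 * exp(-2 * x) 16/(k^2+4) 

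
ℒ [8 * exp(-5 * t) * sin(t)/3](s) 8/(3 * ((s + 5)^2 + 1))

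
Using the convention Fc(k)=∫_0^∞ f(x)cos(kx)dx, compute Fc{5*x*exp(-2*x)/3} 5*(4 - k^2)/(3*(k^2+4)^2)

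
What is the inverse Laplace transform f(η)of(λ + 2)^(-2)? η*exp(-2*η)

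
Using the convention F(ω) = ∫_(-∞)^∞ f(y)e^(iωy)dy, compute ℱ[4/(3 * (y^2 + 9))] 4 * pi * exp(-3 * Abs(ω))/9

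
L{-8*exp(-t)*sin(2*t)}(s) -16/((s+1)^2+4)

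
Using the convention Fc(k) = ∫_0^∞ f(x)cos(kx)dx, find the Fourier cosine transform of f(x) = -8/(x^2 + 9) -4*pi*exp(-3*k)/3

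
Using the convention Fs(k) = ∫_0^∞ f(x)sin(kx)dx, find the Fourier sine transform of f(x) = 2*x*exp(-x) 4*k/(k^2 + 1)^2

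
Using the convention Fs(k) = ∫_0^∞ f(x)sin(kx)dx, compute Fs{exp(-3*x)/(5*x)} atan(k/3)/5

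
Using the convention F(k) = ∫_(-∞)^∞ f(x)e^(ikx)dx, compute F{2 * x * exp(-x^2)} I * sqrt(pi) * k * exp(-k^2/4)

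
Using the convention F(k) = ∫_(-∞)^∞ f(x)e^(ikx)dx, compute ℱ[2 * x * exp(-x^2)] I * sqrt(pi) * k * exp(-k^2/4)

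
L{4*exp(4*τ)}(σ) 4/(σ - 4)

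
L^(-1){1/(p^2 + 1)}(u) sin(u)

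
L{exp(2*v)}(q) 1/(q - 2)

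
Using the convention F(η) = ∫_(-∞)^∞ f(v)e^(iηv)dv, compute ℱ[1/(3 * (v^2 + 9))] pi * exp(-3 * Abs(η))/9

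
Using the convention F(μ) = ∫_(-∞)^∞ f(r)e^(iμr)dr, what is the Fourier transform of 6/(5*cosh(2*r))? 3*pi/(5*cosh(pi*μ/4))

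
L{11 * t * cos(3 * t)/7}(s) 11 * (s^2 - 9)/(7 * (s^2 + 9)^2)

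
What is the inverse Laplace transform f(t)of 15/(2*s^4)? 5*t^3/4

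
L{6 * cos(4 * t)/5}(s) 6 * s/(5 * (s^2 + 16))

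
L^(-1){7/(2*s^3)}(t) 7*t^2/4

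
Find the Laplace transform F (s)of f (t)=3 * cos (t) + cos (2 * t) 3 * s/ (s^2 + 1) + s/ (s^2 + 4)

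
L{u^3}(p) 6/p^4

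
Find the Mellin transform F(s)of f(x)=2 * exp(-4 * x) 2^(1 - 2 * s) * gamma(s)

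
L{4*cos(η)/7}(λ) 4*λ/(7*(λ^2 + 1))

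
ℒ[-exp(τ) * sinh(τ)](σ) -1/(σ * (σ - 2))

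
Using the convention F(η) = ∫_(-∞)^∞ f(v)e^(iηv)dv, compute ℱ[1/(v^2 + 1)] pi*exp(-Abs(η))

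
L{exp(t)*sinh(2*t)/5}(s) 2/(5*((s - 1)^2-4))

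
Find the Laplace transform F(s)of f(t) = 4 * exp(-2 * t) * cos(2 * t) 4 * (s + 2)/((s + 2)^2 + 4)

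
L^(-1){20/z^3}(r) 10*r^2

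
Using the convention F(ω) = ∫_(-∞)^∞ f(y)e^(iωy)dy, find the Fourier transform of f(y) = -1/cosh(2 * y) -pi/(2 * cosh(pi * ω/4))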